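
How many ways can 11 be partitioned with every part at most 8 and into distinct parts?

Enumerating:
8+3
8+2+1
7+4
7+3+1
6+5
6+4+1
6+3+2
5+4+2
5+3+2+1

9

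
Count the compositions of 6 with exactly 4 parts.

10

A composition of 6 into 4 positive parts is chosen by placing 3 dividers among the 5 gaps between 6 units: C(5,3) = 10.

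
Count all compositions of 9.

256

Each of the 8 gaps between 9 units is either a break or not: 2^8 = 256.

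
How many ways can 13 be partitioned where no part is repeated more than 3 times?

There are too many to list fully; the first 12 (by largest part) are:
13
1 + 12
2 + 11
1 + 1 + 11
3 + 10
1 + 2 + 10
1 + 1 + 1 + 10
4 + 9
1 + 3 + 9
2 + 2 + 9
1 + 1 + 2 + 9
5 + 8
…and 52 more, for 64 total.

64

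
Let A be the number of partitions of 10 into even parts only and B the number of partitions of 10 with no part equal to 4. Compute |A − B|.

24

Partitions of 10 into even parts only: 7.
Partitions of 10 with no part equal to 4: 31.
|7 − 31| = 24.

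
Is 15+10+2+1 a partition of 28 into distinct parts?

The parts sum to 28, and the condition 'all summands are distinct' holds.

Yes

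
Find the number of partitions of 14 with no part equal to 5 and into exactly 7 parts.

Enumerating:
1, 1, 1, 1, 1, 1, 8
1, 1, 1, 1, 1, 2, 7
1, 1, 1, 1, 1, 3, 6
1, 1, 1, 1, 2, 2, 6
1, 1, 1, 1, 2, 4, 4
1, 1, 1, 1, 3, 3, 4
1, 1, 1, 2, 2, 3, 4
1, 1, 2, 2, 2, 2, 4
1, 1, 1, 2, 3, 3, 3
1, 1, 2, 2, 2, 3, 3
1, 2, 2, 2, 2, 2, 3
2, 2, 2, 2, 2, 2, 2
That's 12 in total.

12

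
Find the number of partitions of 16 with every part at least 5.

6

Listing the qualifying partitions of 16:
16
5, 11
6, 10
7, 9
8, 8
5, 5, 6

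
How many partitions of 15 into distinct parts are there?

There are too many to list fully; the first 12 (by largest part) are:
15
1,14
2,13
3,12
1,2,12
4,11
1,3,11
5,10
1,4,10
2,3,10
6,9
1,5,9
…and 15 more, for 27 total.

27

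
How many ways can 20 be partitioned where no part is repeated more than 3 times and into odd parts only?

A partial list (first 12 by largest part):
19, 1
17, 3
17, 1, 1, 1
15, 5
15, 3, 1, 1
13, 7
13, 5, 1, 1
13, 3, 3, 1
11, 9
11, 7, 1, 1
11, 5, 3, 1
11, 3, 3, 3
…and 15 more, for 27 total.

27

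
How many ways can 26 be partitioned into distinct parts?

165

Systematic enumeration (by largest part, then next-largest, …) yields 165.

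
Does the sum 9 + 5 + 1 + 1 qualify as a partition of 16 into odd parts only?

Yes

The parts sum to 16, and the condition 'every summand is odd' holds.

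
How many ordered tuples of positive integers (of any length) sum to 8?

128

There are 7 gaps and each independently is a cut or not, giving 2^7 = 128.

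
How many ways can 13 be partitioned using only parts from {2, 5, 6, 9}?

The partitions of 13 that satisfy the conditions:
9,2,2
6,5,2
5,2,2,2,2

3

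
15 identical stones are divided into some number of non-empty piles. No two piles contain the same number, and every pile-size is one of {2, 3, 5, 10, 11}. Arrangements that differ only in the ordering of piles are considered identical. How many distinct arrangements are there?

2

Listing the qualifying partitions of 15:
10, 5
10, 3, 2
Counting gives 2.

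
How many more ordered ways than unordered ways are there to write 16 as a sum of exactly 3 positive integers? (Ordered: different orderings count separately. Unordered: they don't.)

84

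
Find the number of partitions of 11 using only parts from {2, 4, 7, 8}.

The partitions of 11 that satisfy the conditions:
7 + 4
7 + 2 + 2

2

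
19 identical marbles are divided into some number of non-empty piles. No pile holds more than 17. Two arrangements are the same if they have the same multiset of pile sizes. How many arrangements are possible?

Direct enumeration gives 488 partitions.

488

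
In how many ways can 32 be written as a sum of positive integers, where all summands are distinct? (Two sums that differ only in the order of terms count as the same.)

390

A full systematic count gives 390.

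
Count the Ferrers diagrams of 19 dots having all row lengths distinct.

54

A partial list (first 12 by largest part):
19
18,1
17,2
16,3
16,2,1
15,4
15,3,1
14,5
14,4,1
14,3,2
13,6
13,5,1
…and 42 more, for 54 total.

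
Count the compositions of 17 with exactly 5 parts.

1820

A composition of 17 into 5 positive parts is chosen by placing 4 dividers among the 16 gaps between 17 units: C(16,4) = 1820.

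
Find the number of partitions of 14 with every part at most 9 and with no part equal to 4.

There are 82 such partitions.

82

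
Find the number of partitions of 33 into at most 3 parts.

Systematic enumeration (by largest part, then next-largest, …) yields 108.

108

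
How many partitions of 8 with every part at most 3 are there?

10

Listing the qualifying partitions of 8:
3 + 3 + 2
3 + 3 + 1 + 1
3 + 2 + 2 + 1
3 + 2 + 1 + 1 + 1
3 + 1 + 1 + 1 + 1 + 1
2 + 2 + 2 + 2
2 + 2 + 2 + 1 + 1
2 + 2 + 1 + 1 + 1 + 1
2 + 1 + 1 + 1 + 1 + 1 + 1
1 + 1 + 1 + 1 + 1 + 1 + 1 + 1
Counting gives 10.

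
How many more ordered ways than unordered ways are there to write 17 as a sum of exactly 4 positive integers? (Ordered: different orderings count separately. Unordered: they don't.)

521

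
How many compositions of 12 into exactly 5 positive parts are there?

330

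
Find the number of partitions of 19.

Direct enumeration gives 490 partitions.

490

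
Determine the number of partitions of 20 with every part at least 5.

13

The partitions of 20 that satisfy the conditions:
20
15+5
14+6
13+7
12+8
11+9
10+10
10+5+5
9+6+5
8+7+5
8+6+6
7+7+6
5+5+5+5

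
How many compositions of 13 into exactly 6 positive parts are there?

By stars and bars with positive parts, the count is C(12,5) = 792.

792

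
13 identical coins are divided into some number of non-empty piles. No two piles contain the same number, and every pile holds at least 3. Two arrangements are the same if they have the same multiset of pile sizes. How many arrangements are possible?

6

They are:
13
10 + 3
9 + 4
8 + 5
7 + 6
6 + 4 + 3
Counting gives 6.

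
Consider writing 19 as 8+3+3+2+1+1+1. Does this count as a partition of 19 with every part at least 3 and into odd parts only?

No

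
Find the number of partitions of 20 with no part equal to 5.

A full systematic count gives 451.

451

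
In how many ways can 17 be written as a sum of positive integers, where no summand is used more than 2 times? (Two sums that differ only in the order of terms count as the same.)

There are 108 such partitions.

108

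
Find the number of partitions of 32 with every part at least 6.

53

There are too many to list fully; the first 12 (by largest part) are:
32
26, 6
25, 7
24, 8
23, 9
22, 10
21, 11
20, 12
20, 6, 6
19, 13
19, 7, 6
18, 14
…and 41 more, for 53 total.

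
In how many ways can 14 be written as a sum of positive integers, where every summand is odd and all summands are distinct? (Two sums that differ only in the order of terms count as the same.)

3

The partitions of 14 that satisfy the conditions:
13 + 1
11 + 3
9 + 5
Counting gives 3.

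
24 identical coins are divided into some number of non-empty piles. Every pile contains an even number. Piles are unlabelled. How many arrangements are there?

77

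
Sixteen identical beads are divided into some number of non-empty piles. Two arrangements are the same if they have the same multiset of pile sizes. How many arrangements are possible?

231

Direct enumeration gives 231 partitions.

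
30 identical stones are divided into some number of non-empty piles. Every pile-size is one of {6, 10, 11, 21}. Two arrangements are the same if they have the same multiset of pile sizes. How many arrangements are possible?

2

The partitions of 30 that satisfy the conditions:
10+10+10
6+6+6+6+6
Counting gives 2.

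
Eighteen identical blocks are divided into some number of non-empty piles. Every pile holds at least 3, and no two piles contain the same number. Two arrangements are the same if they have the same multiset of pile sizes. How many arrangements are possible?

15

They are:
18
15+3
14+4
13+5
12+6
11+7
11+4+3
10+8
10+5+3
9+6+3
9+5+4
8+7+3
8+6+4
7+6+5
6+5+4+3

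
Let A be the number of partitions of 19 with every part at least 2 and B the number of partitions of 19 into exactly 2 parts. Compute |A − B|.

96

Partitions of 19 with every part at least 2: 105.
Partitions of 19 into exactly 2 parts: 9.
|105 − 9| = 96.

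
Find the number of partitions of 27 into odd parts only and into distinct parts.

14

They are:
27
1 + 3 + 23
1 + 5 + 21
1 + 7 + 19
3 + 5 + 19
1 + 9 + 17
3 + 7 + 17
1 + 11 + 15
3 + 9 + 15
5 + 7 + 15
3 + 11 + 13
5 + 9 + 13
7 + 9 + 11
1 + 3 + 5 + 7 + 11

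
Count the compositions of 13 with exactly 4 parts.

220

By stars and bars with positive parts, the count is C(12,3) = 220.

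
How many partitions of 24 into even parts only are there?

There are 77 such partitions.

77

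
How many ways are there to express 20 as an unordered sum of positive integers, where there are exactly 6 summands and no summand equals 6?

67

There are too many to list fully; the first 12 (by largest part) are:
15 + 1 + 1 + 1 + 1 + 1
14 + 2 + 1 + 1 + 1 + 1
13 + 3 + 1 + 1 + 1 + 1
13 + 2 + 2 + 1 + 1 + 1
12 + 4 + 1 + 1 + 1 + 1
12 + 3 + 2 + 1 + 1 + 1
12 + 2 + 2 + 2 + 1 + 1
11 + 5 + 1 + 1 + 1 + 1
11 + 4 + 2 + 1 + 1 + 1
11 + 3 + 3 + 1 + 1 + 1
11 + 3 + 2 + 2 + 1 + 1
11 + 2 + 2 + 2 + 2 + 1
…and 55 more, for 67 total.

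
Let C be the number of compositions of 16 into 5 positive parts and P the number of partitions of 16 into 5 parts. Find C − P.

1328

Compositions: C(15,4) = 1365.
Unordered (partitions into 5 parts): 37.
Difference: 1365 − 37 = 1328.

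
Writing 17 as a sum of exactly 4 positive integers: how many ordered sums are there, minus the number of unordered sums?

Compositions: C(16,3) = 560.
Partitions of 17 into exactly 4 parts: 39.
Difference: 560 − 39 = 521.

521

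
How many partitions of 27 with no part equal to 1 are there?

There are 574 such partitions.

574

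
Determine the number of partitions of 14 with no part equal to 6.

Counting exhaustively, 113 partitions satisfy the conditions.

113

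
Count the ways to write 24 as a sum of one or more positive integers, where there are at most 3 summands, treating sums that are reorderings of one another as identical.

61

A partial list (first 12 by largest part):
24
23, 1
22, 2
22, 1, 1
21, 3
21, 2, 1
20, 4
20, 3, 1
20, 2, 2
19, 5
19, 4, 1
19, 3, 2
…and 49 more, for 61 total.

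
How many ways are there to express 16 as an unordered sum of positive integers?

Direct enumeration gives 231 partitions.

231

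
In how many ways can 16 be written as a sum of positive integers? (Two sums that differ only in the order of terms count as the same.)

231

Systematic enumeration (by largest part, then next-largest, …) yields 231.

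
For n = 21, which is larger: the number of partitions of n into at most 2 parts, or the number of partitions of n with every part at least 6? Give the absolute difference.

2

Partitions of 21 into at most 2 parts: 11.
Partitions of 21 with every part at least 6: 9.
|11 − 9| = 2.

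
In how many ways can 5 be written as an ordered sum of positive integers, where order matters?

16

There are 4 gaps and each independently is a cut or not, giving 2^4 = 16.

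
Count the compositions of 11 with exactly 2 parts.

Place 1 bars in the 10 internal gaps of a row of 11 dots: C(10,1) = 10.

10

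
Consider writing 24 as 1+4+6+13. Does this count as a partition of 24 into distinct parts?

Yes

The parts sum to 24, and the condition 'all summands are distinct' holds.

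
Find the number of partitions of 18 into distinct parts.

There are too many to list fully; the first 12 (by largest part) are:
18
17+1
16+2
15+3
15+2+1
14+4
14+3+1
13+5
13+4+1
13+3+2
12+6
12+5+1
…and 34 more, for 46 total.

46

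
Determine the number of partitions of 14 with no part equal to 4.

93

Counting exhaustively, 93 partitions satisfy the conditions.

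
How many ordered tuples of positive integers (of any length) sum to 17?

65536

Each of the 16 gaps between 17 units is either a break or not: 2^16 = 65536.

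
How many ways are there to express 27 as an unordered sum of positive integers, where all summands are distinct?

192

Direct enumeration gives 192 partitions.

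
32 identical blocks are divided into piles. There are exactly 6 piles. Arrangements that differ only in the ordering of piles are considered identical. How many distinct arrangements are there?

Systematic enumeration (by largest part, then next-largest, …) yields 709.

709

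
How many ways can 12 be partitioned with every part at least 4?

5

Enumerating:
12
8, 4
7, 5
6, 6
4, 4, 4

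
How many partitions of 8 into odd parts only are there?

6

They are:
7,1
5,3
5,1,1,1
3,3,1,1
3,1,1,1,1,1
1,1,1,1,1,1,1,1
Counting gives 6.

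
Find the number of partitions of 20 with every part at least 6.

8

The partitions of 20 that satisfy the conditions:
20
6+14
7+13
8+12
9+11
10+10
6+6+8
6+7+7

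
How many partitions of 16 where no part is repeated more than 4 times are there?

164

Counting exhaustively, 164 partitions satisfy the conditions.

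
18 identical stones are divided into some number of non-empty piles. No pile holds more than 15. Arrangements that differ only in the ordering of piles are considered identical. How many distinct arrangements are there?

Direct enumeration gives 381 partitions.

381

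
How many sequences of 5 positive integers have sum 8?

A composition of 8 into 5 positive parts is chosen by placing 4 dividers among the 7 gaps between 8 units: C(7,4) = 35.

35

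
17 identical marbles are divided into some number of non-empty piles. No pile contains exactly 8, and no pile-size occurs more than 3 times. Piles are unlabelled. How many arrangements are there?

144

Counting exhaustively, 144 partitions satisfy the conditions.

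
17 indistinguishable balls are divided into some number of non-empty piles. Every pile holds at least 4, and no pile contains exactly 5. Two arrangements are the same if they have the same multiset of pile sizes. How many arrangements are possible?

Listing the qualifying partitions of 17:
17
13, 4
11, 6
10, 7
9, 8
9, 4, 4
7, 6, 4

7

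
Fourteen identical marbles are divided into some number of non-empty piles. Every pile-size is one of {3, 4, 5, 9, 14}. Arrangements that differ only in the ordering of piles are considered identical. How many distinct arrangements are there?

Enumerating:
14
9+5
5+5+4
5+3+3+3
4+4+3+3

5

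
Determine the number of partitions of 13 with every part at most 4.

There are too many to list fully; the first 12 (by largest part) are:
4+4+4+1
4+4+3+2
4+4+3+1+1
4+4+2+2+1
4+4+2+1+1+1
4+4+1+1+1+1+1
4+3+3+3
4+3+3+2+1
4+3+3+1+1+1
4+3+2+2+2
4+3+2+2+1+1
4+3+2+1+1+1+1
…and 27 more, for 39 total.

39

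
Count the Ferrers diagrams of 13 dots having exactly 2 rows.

The partitions of 13 that satisfy the conditions:
12 + 1
11 + 2
10 + 3
9 + 4
8 + 5
7 + 6
Counting gives 6.

6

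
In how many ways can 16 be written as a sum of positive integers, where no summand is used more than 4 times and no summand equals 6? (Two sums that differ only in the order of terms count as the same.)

130

Direct enumeration gives 130 partitions.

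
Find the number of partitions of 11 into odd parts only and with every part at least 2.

The partitions of 11 that satisfy the conditions:
11
3, 3, 5
Counting gives 2.

2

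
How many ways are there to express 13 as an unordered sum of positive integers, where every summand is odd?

18

They are:
13
11+1+1
9+3+1
9+1+1+1+1
7+5+1
7+3+3
7+3+1+1+1
7+1+1+1+1+1+1
5+5+3
5+5+1+1+1
5+3+3+1+1
5+3+1+1+1+1+1
5+1+1+1+1+1+1+1+1
3+3+3+3+1
3+3+3+1+1+1+1
3+3+1+1+1+1+1+1+1
3+1+1+1+1+1+1+1+1+1+1
1+1+1+1+1+1+1+1+1+1+1+1+1
Counting gives 18.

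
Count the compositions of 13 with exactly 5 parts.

495

Equivalently, choose which 4 of the 12 gaps become plus signs: C(12,4) = 495.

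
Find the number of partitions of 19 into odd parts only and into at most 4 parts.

Listing the qualifying partitions of 19:
19
1 + 1 + 17
1 + 3 + 15
1 + 5 + 13
3 + 3 + 13
1 + 7 + 11
3 + 5 + 11
1 + 9 + 9
3 + 7 + 9
5 + 5 + 9
5 + 7 + 7
That's 11 in total.

11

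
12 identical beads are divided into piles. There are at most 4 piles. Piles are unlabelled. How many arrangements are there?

A partial list (first 12 by largest part):
12
1+11
2+10
1+1+10
3+9
1+2+9
1+1+1+9
4+8
1+3+8
2+2+8
1+1+2+8
5+7
…and 22 more, for 34 total.

34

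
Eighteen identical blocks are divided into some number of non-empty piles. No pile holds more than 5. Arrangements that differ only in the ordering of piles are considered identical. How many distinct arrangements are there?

Systematic enumeration (by largest part, then next-largest, …) yields 141.

141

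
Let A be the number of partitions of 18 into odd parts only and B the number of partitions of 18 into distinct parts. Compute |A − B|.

Partitions of 18 into odd parts only: 46.
Partitions of 18 into distinct parts: 46.
|46 − 46| = 0.

0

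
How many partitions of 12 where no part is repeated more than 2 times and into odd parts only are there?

The partitions of 12 that satisfy the conditions:
11, 1
9, 3
7, 5
7, 3, 1, 1
5, 5, 1, 1
5, 3, 3, 1
Counting gives 6.

6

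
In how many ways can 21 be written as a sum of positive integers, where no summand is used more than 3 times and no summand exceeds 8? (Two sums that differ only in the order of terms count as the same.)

207

Enumerating by decreasing first part gives 207 partitions in all.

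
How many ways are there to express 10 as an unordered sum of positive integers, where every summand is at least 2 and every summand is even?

7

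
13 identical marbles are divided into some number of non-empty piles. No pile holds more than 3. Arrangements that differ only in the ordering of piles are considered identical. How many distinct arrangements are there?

Enumerating:
3,3,3,3,1
3,3,3,2,2
3,3,3,2,1,1
3,3,3,1,1,1,1
3,3,2,2,2,1
3,3,2,2,1,1,1
3,3,2,1,1,1,1,1
3,3,1,1,1,1,1,1,1
3,2,2,2,2,2
3,2,2,2,2,1,1
3,2,2,2,1,1,1,1
3,2,2,1,1,1,1,1,1
3,2,1,1,1,1,1,1,1,1
3,1,1,1,1,1,1,1,1,1,1
2,2,2,2,2,2,1
2,2,2,2,2,1,1,1
2,2,2,2,1,1,1,1,1
2,2,2,1,1,1,1,1,1,1
2,2,1,1,1,1,1,1,1,1,1
2,1,1,1,1,1,1,1,1,1,1,1
1,1,1,1,1,1,1,1,1,1,1,1,1

21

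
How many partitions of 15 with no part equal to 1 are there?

41

A partial list (first 12 by largest part):
15
13+2
12+3
11+4
11+2+2
10+5
10+3+2
9+6
9+4+2
9+3+3
9+2+2+2
8+7
…and 29 more, for 41 total.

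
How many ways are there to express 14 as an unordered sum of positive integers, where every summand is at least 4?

Enumerating:
14
4, 10
5, 9
6, 8
7, 7
4, 4, 6
4, 5, 5

7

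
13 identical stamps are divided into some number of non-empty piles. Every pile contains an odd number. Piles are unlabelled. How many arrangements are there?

Enumerating:
13
11+1+1
9+3+1
9+1+1+1+1
7+5+1
7+3+3
7+3+1+1+1
7+1+1+1+1+1+1
5+5+3
5+5+1+1+1
5+3+3+1+1
5+3+1+1+1+1+1
5+1+1+1+1+1+1+1+1
3+3+3+3+1
3+3+3+1+1+1+1
3+3+1+1+1+1+1+1+1
3+1+1+1+1+1+1+1+1+1+1
1+1+1+1+1+1+1+1+1+1+1+1+1
Counting gives 18.

18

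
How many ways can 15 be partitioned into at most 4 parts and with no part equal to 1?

30

There are too many to list fully; the first 12 (by largest part) are:
15
13 + 2
12 + 3
11 + 4
11 + 2 + 2
10 + 5
10 + 3 + 2
9 + 6
9 + 4 + 2
9 + 3 + 3
9 + 2 + 2 + 2
8 + 7
…and 18 more, for 30 total.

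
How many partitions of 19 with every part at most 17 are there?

488

Counting exhaustively, 488 partitions satisfy the conditions.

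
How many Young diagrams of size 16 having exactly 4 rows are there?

There are too many to list fully; the first 12 (by largest part) are:
13 + 1 + 1 + 1
12 + 2 + 1 + 1
11 + 3 + 1 + 1
11 + 2 + 2 + 1
10 + 4 + 1 + 1
10 + 3 + 2 + 1
10 + 2 + 2 + 2
9 + 5 + 1 + 1
9 + 4 + 2 + 1
9 + 3 + 3 + 1
9 + 3 + 2 + 2
8 + 6 + 1 + 1
…and 22 more, for 34 total.

34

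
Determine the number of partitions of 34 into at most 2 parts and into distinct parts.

17

They are:
34
33+1
32+2
31+3
30+4
29+5
28+6
27+7
26+8
25+9
24+10
23+11
22+12
21+13
20+14
19+15
18+16
Counting gives 17.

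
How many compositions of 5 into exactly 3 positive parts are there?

A composition of 5 into 3 positive parts is chosen by placing 2 dividers among the 4 gaps between 5 units: C(4,2) = 6.

6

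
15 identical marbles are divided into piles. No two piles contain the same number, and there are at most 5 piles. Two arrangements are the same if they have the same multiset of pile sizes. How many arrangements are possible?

27

A partial list (first 12 by largest part):
15
1 + 14
2 + 13
3 + 12
1 + 2 + 12
4 + 11
1 + 3 + 11
5 + 10
1 + 4 + 10
2 + 3 + 10
6 + 9
1 + 5 + 9
…and 15 more, for 27 total.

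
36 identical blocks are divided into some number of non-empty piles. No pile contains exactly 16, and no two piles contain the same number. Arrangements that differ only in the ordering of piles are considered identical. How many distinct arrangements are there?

606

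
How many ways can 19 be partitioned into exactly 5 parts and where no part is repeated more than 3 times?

66

A partial list (first 12 by largest part):
14,2,1,1,1
13,3,1,1,1
13,2,2,1,1
12,4,1,1,1
12,3,2,1,1
12,2,2,2,1
11,5,1,1,1
11,4,2,1,1
11,3,3,1,1
11,3,2,2,1
10,6,1,1,1
10,5,2,1,1
…and 54 more, for 66 total.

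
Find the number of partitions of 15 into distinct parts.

27

A partial list (first 12 by largest part):
15
14 + 1
13 + 2
12 + 3
12 + 2 + 1
11 + 4
11 + 3 + 1
10 + 5
10 + 4 + 1
10 + 3 + 2
9 + 6
9 + 5 + 1
…and 15 more, for 27 total.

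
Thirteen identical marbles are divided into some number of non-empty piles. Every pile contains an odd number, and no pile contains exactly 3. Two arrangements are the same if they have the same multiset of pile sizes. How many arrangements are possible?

8

The partitions of 13 that satisfy the conditions:
13
11,1,1
9,1,1,1,1
7,5,1
7,1,1,1,1,1,1
5,5,1,1,1
5,1,1,1,1,1,1,1,1
1,1,1,1,1,1,1,1,1,1,1,1,1
That's 8 in total.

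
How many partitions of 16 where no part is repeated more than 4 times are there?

Enumerating by decreasing first part gives 164 partitions in all.

164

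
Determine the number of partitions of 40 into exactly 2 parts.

Enumerating:
39, 1
38, 2
37, 3
36, 4
35, 5
34, 6
33, 7
32, 8
31, 9
30, 10
29, 11
28, 12
27, 13
26, 14
25, 15
24, 16
23, 17
22, 18
21, 19
20, 20
Counting gives 20.

20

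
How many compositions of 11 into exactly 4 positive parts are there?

120

A composition of 11 into 4 positive parts is chosen by placing 3 dividers among the 10 gaps between 11 units: C(10,3) = 120.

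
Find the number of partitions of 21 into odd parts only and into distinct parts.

8

They are:
21
17+3+1
15+5+1
13+7+1
13+5+3
11+9+1
11+7+3
9+7+5
Counting gives 8.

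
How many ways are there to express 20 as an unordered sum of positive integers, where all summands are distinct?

There are too many to list fully; the first 12 (by largest part) are:
20
19, 1
18, 2
17, 3
17, 2, 1
16, 4
16, 3, 1
15, 5
15, 4, 1
15, 3, 2
14, 6
14, 5, 1
…and 52 more, for 64 total.

64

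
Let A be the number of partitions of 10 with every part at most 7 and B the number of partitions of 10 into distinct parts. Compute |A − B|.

Partitions of 10 with every part at most 7: 38.
Partitions of 10 into distinct parts: 10.
|38 − 10| = 28.

28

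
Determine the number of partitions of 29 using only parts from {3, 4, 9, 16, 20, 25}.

10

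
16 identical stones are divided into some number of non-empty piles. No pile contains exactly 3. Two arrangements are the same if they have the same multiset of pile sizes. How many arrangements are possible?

Direct enumeration gives 130 partitions.

130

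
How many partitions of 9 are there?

30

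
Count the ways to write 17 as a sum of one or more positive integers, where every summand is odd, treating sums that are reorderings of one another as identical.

A partial list (first 12 by largest part):
17
15,1,1
13,3,1
13,1,1,1,1
11,5,1
11,3,3
11,3,1,1,1
11,1,1,1,1,1,1
9,7,1
9,5,3
9,5,1,1,1
9,3,3,1,1
…and 26 more, for 38 total.

38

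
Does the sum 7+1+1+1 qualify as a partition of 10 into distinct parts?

The parts sum to 10, and the condition 'all summands are distinct' is violated.

No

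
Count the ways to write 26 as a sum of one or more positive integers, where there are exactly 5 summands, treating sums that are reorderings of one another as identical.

221

Direct enumeration gives 221 partitions.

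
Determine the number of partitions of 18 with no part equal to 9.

355

Counting exhaustively, 355 partitions satisfy the conditions.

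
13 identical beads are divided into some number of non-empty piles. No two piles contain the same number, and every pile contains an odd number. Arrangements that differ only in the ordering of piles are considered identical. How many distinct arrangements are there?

3

They are:
13
1,3,9
1,5,7
Counting gives 3.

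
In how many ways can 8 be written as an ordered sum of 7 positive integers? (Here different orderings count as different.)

7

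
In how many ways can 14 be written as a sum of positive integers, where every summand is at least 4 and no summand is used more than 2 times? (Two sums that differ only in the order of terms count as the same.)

They are:
14
4 + 10
5 + 9
6 + 8
7 + 7
4 + 4 + 6
4 + 5 + 5

7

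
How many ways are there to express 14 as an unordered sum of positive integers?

135

Counting exhaustively, 135 partitions satisfy the conditions.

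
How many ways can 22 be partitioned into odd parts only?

Direct enumeration gives 89 partitions.

89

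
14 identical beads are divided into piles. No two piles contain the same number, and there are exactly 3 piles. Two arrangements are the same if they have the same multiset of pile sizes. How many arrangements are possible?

Enumerating:
11, 2, 1
10, 3, 1
9, 4, 1
9, 3, 2
8, 5, 1
8, 4, 2
7, 6, 1
7, 5, 2
7, 4, 3
6, 5, 3
Counting gives 10.

10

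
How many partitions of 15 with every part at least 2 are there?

41

A partial list (first 12 by largest part):
15
13+2
12+3
11+4
11+2+2
10+5
10+3+2
9+6
9+4+2
9+3+3
9+2+2+2
8+7
…and 29 more, for 41 total.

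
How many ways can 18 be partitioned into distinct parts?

46

There are too many to list fully; the first 12 (by largest part) are:
18
1,17
2,16
3,15
1,2,15
4,14
1,3,14
5,13
1,4,13
2,3,13
6,12
1,5,12
…and 34 more, for 46 total.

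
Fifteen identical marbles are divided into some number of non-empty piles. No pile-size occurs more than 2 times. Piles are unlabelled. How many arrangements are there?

70

There are too many to list fully; the first 12 (by largest part) are:
15
14 + 1
13 + 2
13 + 1 + 1
12 + 3
12 + 2 + 1
11 + 4
11 + 3 + 1
11 + 2 + 2
11 + 2 + 1 + 1
10 + 5
10 + 4 + 1
…and 58 more, for 70 total.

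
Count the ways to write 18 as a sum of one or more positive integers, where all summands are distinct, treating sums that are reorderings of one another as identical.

There are too many to list fully; the first 12 (by largest part) are:
18
17, 1
16, 2
15, 3
15, 2, 1
14, 4
14, 3, 1
13, 5
13, 4, 1
13, 3, 2
12, 6
12, 5, 1
…and 34 more, for 46 total.

46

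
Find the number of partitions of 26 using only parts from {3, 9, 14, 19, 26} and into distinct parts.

2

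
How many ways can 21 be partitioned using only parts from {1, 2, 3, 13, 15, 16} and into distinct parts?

2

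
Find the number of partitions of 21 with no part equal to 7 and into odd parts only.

A partial list (first 12 by largest part):
21
19+1+1
17+3+1
17+1+1+1+1
15+5+1
15+3+3
15+3+1+1+1
15+1+1+1+1+1+1
13+5+3
13+5+1+1+1
13+3+3+1+1
13+3+1+1+1+1+1
…and 42 more, for 54 total.

54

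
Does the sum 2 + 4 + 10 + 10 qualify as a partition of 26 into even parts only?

Yes

The parts sum to 26, and the condition 'every summand is even' holds.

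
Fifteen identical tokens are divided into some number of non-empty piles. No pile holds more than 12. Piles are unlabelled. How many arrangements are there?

A full systematic count gives 172.

172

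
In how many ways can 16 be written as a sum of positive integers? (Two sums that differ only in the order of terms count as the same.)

Counting exhaustively, 231 partitions satisfy the conditions.

231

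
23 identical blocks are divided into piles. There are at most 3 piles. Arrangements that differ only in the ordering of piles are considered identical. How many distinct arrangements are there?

A partial list (first 12 by largest part):
23
22,1
21,2
21,1,1
20,3
20,2,1
19,4
19,3,1
19,2,2
18,5
18,4,1
18,3,2
…and 44 more, for 56 total.

56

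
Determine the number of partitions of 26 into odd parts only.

165

Systematic enumeration (by largest part, then next-largest, …) yields 165.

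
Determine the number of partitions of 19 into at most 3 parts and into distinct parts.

31

There are too many to list fully; the first 12 (by largest part) are:
19
18, 1
17, 2
16, 3
16, 2, 1
15, 4
15, 3, 1
14, 5
14, 4, 1
14, 3, 2
13, 6
13, 5, 1
…and 19 more, for 31 total.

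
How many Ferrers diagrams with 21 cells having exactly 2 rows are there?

10

Listing the qualifying partitions of 21:
20, 1
19, 2
18, 3
17, 4
16, 5
15, 6
14, 7
13, 8
12, 9
11, 10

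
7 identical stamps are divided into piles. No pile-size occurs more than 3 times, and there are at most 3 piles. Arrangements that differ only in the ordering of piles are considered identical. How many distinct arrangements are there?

Listing the qualifying partitions of 7:
7
1,6
2,5
1,1,5
3,4
1,2,4
1,3,3
2,2,3
That's 8 in total.

8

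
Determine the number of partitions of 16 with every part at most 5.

Counting exhaustively, 101 partitions satisfy the conditions.

101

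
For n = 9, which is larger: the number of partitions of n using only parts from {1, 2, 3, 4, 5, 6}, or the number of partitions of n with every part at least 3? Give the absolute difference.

Partitions of 9 using only parts from {1, 2, 3, 4, 5, 6}: 26.
Partitions of 9 with every part at least 3: 4.
|26 − 4| = 22.

22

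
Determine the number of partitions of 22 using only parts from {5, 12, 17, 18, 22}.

Enumerating:
22
5, 17
5, 5, 12
Counting gives 3.

3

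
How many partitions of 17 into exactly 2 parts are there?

8

Enumerating:
1+16
2+15
3+14
4+13
5+12
6+11
7+10
8+9
That's 8 in total.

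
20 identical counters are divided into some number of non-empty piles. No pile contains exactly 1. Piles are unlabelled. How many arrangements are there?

137

There are 137 such partitions.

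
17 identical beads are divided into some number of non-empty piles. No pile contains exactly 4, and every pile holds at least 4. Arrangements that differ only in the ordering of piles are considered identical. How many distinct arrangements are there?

7

The partitions of 17 that satisfy the conditions:
17
12, 5
11, 6
10, 7
9, 8
7, 5, 5
6, 6, 5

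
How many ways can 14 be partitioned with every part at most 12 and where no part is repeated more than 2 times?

55

There are too many to list fully; the first 12 (by largest part) are:
2, 12
1, 1, 12
3, 11
1, 2, 11
4, 10
1, 3, 10
2, 2, 10
1, 1, 2, 10
5, 9
1, 4, 9
2, 3, 9
1, 1, 3, 9
…and 43 more, for 55 total.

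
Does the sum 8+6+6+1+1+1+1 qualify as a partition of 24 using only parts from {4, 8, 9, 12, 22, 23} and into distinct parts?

No

The parts sum to 24, and the condition 'each summand belongs to {4, 8, 9, 12, 22, 23}' is violated.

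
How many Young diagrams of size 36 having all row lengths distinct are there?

A full systematic count gives 668.

668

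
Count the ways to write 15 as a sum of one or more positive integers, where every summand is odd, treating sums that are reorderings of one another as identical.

There are too many to list fully; the first 12 (by largest part) are:
15
13+1+1
11+3+1
11+1+1+1+1
9+5+1
9+3+3
9+3+1+1+1
9+1+1+1+1+1+1
7+7+1
7+5+3
7+5+1+1+1
7+3+3+1+1
…and 15 more, for 27 total.

27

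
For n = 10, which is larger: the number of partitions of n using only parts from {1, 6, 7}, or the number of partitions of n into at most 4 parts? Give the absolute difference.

20

Partitions of 10 using only parts from {1, 6, 7}: 3.
Partitions of 10 into at most 4 parts: 23.
|3 − 23| = 20.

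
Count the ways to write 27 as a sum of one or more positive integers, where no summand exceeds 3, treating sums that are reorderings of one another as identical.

75

Direct enumeration gives 75 partitions.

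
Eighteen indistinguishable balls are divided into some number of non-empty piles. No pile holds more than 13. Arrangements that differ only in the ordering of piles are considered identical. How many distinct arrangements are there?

373

A full systematic count gives 373.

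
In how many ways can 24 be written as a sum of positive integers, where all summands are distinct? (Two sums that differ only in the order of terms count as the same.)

Counting exhaustively, 122 partitions satisfy the conditions.

122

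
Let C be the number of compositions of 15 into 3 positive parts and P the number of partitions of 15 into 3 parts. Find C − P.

Ordered (compositions into 3 parts): C(14,2) = 91.
Partitions of 15 into exactly 3 parts: 19.
Difference: 91 − 19 = 72.

72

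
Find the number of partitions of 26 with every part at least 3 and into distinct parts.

There are too many to list fully; the first 12 (by largest part) are:
26
23 + 3
22 + 4
21 + 5
20 + 6
19 + 7
19 + 4 + 3
18 + 8
18 + 5 + 3
17 + 9
17 + 6 + 3
17 + 5 + 4
…and 39 more, for 51 total.

51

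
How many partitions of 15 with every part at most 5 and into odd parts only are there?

The partitions of 15 that satisfy the conditions:
5+5+5
5+5+3+1+1
5+5+1+1+1+1+1
5+3+3+3+1
5+3+3+1+1+1+1
5+3+1+1+1+1+1+1+1
5+1+1+1+1+1+1+1+1+1+1
3+3+3+3+3
3+3+3+3+1+1+1
3+3+3+1+1+1+1+1+1
3+3+1+1+1+1+1+1+1+1+1
3+1+1+1+1+1+1+1+1+1+1+1+1
1+1+1+1+1+1+1+1+1+1+1+1+1+1+1
Counting gives 13.

13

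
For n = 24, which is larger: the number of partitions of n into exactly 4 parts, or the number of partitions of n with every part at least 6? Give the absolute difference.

92

Partitions of 24 into exactly 4 parts: 108.
Partitions of 24 with every part at least 6: 16.
|108 − 16| = 92.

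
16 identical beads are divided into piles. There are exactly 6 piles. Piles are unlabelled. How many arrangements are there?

There are too many to list fully; the first 12 (by largest part) are:
11 + 1 + 1 + 1 + 1 + 1
10 + 2 + 1 + 1 + 1 + 1
9 + 3 + 1 + 1 + 1 + 1
9 + 2 + 2 + 1 + 1 + 1
8 + 4 + 1 + 1 + 1 + 1
8 + 3 + 2 + 1 + 1 + 1
8 + 2 + 2 + 2 + 1 + 1
7 + 5 + 1 + 1 + 1 + 1
7 + 4 + 2 + 1 + 1 + 1
7 + 3 + 3 + 1 + 1 + 1
7 + 3 + 2 + 2 + 1 + 1
7 + 2 + 2 + 2 + 2 + 1
…and 23 more, for 35 total.

35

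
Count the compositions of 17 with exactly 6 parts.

4368

A composition of 17 into 6 positive parts is chosen by placing 5 dividers among the 16 gaps between 17 units: C(16,5) = 4368.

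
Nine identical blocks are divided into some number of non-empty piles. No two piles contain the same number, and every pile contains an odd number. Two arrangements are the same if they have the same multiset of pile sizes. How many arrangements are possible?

Listing the qualifying partitions of 9:
9
1 + 3 + 5
Counting gives 2.

2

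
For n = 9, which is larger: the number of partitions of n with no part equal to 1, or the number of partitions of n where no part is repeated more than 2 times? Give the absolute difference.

8

Partitions of 9 with no part equal to 1: 8.
Partitions of 9 where no part is repeated more than 2 times: 16.
|8 − 16| = 8.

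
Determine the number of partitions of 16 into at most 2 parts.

9

Listing the qualifying partitions of 16:
16
15 + 1
14 + 2
13 + 3
12 + 4
11 + 5
10 + 6
9 + 7
8 + 8
That's 9 in total.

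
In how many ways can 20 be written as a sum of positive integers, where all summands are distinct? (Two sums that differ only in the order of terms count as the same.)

A partial list (first 12 by largest part):
20
1, 19
2, 18
3, 17
1, 2, 17
4, 16
1, 3, 16
5, 15
1, 4, 15
2, 3, 15
6, 14
1, 5, 14
…and 52 more, for 64 total.

64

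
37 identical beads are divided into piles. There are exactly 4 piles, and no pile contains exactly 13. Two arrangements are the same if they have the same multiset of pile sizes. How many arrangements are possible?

330

Systematic enumeration (by largest part, then next-largest, …) yields 330.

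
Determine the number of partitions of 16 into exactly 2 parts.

They are:
15, 1
14, 2
13, 3
12, 4
11, 5
10, 6
9, 7
8, 8

8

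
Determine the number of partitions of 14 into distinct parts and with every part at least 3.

7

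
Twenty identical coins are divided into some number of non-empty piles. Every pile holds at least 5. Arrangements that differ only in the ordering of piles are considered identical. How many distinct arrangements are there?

13

Enumerating:
20
15 + 5
14 + 6
13 + 7
12 + 8
11 + 9
10 + 10
10 + 5 + 5
9 + 6 + 5
8 + 7 + 5
8 + 6 + 6
7 + 7 + 6
5 + 5 + 5 + 5
Counting gives 13.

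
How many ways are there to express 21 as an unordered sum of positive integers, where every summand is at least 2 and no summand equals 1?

A full systematic count gives 165.

165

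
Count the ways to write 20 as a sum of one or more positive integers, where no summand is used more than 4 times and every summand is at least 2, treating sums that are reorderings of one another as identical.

122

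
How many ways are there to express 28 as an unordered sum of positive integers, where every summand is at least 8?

12

They are:
28
20,8
19,9
18,10
17,11
16,12
15,13
14,14
12,8,8
11,9,8
10,10,8
10,9,9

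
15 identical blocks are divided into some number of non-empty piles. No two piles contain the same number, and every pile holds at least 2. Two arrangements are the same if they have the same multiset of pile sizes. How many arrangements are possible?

The partitions of 15 that satisfy the conditions:
15
13 + 2
12 + 3
11 + 4
10 + 5
10 + 3 + 2
9 + 6
9 + 4 + 2
8 + 7
8 + 5 + 2
8 + 4 + 3
7 + 6 + 2
7 + 5 + 3
6 + 5 + 4
6 + 4 + 3 + 2

15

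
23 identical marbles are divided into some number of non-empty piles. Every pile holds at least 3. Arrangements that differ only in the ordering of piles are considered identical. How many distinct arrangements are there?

A full systematic count gives 88.

88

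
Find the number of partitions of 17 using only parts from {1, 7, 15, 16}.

5

They are:
1, 16
1, 1, 15
1, 1, 1, 7, 7
1, 1, 1, 1, 1, 1, 1, 1, 1, 1, 7
1, 1, 1, 1, 1, 1, 1, 1, 1, 1, 1, 1, 1, 1, 1, 1, 1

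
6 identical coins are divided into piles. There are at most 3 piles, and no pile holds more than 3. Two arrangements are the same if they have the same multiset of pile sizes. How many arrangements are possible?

Listing the qualifying partitions of 6:
3,3
3,2,1
2,2,2

3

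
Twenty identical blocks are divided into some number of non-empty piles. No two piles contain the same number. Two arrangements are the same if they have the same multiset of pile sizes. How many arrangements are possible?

64

A partial list (first 12 by largest part):
20
19 + 1
18 + 2
17 + 3
17 + 2 + 1
16 + 4
16 + 3 + 1
15 + 5
15 + 4 + 1
15 + 3 + 2
14 + 6
14 + 5 + 1
…and 52 more, for 64 total.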